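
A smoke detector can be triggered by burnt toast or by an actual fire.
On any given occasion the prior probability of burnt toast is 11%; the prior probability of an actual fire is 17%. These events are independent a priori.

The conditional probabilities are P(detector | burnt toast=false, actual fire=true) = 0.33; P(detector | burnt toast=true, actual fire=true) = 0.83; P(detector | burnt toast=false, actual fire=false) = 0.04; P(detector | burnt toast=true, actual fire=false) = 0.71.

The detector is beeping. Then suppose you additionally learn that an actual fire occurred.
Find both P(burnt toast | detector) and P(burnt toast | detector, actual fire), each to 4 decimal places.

Enumerate the 4 (burnt toast, actual fire) configurations and weight by the priors:
  P(detector) = 0.04·0.89·0.83 + 0.33·0.89·0.17 + 0.71·0.11·0.83 + 0.83·0.11·0.17
        = 0.029548 + 0.049929 + 0.064823 + 0.015521 = 0.159821
Keeping only the burnt toast-present terms gives 0.080344, so
  P(burnt toast | detector) = 0.080344 / 0.159821 ≈ 0.5027

With the extra evidence:
By total probability over both values of burnt toast:
  P(detector | actual fire) = 0.33*0.89 + 0.83*0.11
        = 0.293700 + 0.091300 = 0.385000
The terms with burnt toast present sum to 0.091300, so
  P(burnt toast | detector, actual fire) = 0.091300 / 0.385000 ≈ 0.2371

P(burnt toast | detector) ≈ 0.5027; P(burnt toast | detector, actual fire) ≈ 0.2371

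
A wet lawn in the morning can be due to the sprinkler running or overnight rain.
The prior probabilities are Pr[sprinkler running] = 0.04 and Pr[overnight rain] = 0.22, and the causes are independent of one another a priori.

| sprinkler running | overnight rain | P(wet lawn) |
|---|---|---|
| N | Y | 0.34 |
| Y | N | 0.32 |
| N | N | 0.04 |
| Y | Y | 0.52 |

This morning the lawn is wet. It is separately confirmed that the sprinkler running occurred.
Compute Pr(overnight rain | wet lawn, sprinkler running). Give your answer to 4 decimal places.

Pr(overnight rain | wet lawn, sprinkler running) ≈ 0.3143

Sum P(wet lawn|·) weighted by the priors over both values of overnight rain:
  P(wet lawn | sprinkler running) = 0.32×0.78 + 0.52×0.22
        = 0.249600 + 0.114400 = 0.364000
Keeping only the overnight rain-present terms gives 0.114400, so
  P(overnight rain | wet lawn, sprinkler running) = 0.114400 / 0.364000 ≈ 0.3143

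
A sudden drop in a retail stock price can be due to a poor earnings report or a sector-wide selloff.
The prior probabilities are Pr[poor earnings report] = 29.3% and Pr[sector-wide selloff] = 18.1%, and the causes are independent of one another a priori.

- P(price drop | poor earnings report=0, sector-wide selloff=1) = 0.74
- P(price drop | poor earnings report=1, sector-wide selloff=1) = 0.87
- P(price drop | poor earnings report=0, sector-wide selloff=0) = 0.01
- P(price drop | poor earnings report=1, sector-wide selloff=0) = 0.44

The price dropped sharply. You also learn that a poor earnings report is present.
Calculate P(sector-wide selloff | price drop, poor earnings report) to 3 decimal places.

For the numerator, keep only sector-wide selloff=true terms: 0.87×0.181 = 0.157470
The normalizing constant is 0.44×0.819 + 0.87×0.181 = 0.517830
Posterior = 0.157470 / 0.517830 ≈ 0.304

P(sector-wide selloff | price drop, poor earnings report) ≈ 0.304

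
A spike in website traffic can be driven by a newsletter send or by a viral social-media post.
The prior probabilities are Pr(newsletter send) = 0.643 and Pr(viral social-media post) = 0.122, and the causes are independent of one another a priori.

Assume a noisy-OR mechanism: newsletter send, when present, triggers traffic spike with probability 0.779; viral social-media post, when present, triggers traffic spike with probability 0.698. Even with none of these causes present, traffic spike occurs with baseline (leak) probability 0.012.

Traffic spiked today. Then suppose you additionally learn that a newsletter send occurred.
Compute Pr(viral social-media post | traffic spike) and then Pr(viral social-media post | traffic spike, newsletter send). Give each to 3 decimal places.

Pr(viral social-media post | traffic spike) ≈ 0.189; Pr(viral social-media post | traffic spike, newsletter send) ≈ 0.142

Under noisy-OR, P(traffic spike | causes) = 1 − (1−0.012)·∏(1−qᵢ) over the active causes.
P(traffic spike) = 0.012·0.357·0.878 + 0.701624·0.357·0.122 + 0.781652·0.643·0.878 + 0.934059·0.643·0.122 = 0.003761 + 0.030559 + 0.441285 + 0.073273 = 0.548878
Restricting to configurations with viral social-media post present: 0.030559 + 0.073273 = 0.103832.
So P(viral social-media post | traffic spike) = 0.103832/0.548878 ≈ 0.189.

Now condition on the additional information:
Enumerate both values of viral social-media post and weight by the priors:
  P(traffic spike | newsletter send) = 0.781652×0.878 + 0.934059×0.122
        = 0.686290 + 0.113955 = 0.800245
Configurations with viral social-media post contribute 0.113955, so
  P(viral social-media post | traffic spike, newsletter send) = 0.113955 / 0.800245 ≈ 0.142
Conditioning on newsletter send lowers the posterior on viral social-media post: the classic explaining-away effect in a common-effect structure.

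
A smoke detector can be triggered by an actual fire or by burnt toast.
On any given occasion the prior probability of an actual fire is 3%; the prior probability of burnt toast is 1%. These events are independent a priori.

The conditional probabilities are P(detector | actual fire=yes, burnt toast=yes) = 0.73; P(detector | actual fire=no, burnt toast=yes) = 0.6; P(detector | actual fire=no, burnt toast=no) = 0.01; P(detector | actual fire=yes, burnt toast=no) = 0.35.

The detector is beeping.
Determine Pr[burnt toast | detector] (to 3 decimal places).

By total probability over the 4 (actual fire, burnt toast) configurations:
  P(detector) = 0.01·0.97·0.99 + 0.6·0.97·0.01 + 0.35·0.03·0.99 + 0.73·0.03·0.01
        = 0.009603 + 0.005820 + 0.010395 + 0.000219 = 0.026037
Configurations with burnt toast contribute 0.006039, so
  P(burnt toast | detector) = 0.006039 / 0.026037 ≈ 0.232

Pr[burnt toast | detector] ≈ 0.232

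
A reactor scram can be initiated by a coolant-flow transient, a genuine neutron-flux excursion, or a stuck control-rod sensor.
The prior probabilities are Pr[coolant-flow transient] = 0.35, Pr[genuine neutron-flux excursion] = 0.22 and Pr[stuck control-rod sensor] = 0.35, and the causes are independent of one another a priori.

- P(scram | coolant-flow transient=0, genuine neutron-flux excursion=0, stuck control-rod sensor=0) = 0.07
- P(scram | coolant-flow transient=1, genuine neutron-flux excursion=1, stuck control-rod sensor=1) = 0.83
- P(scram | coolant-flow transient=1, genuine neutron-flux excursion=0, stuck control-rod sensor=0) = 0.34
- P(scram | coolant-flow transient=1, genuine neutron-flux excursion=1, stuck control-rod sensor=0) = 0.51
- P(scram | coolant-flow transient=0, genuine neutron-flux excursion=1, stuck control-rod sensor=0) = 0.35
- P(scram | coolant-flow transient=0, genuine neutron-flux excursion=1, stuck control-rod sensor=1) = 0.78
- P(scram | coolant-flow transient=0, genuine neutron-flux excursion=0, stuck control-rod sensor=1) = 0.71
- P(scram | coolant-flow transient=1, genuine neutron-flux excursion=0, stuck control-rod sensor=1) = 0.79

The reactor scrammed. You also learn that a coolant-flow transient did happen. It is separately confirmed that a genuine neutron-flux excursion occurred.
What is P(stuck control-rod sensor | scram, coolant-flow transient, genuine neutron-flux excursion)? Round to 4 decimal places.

Numerator (weight on configurations with stuck control-rod sensor): 0.83×0.35 = 0.290500
The normalizing constant is 0.51×0.65 + 0.83×0.35 = 0.622000
Posterior = 0.290500 / 0.622000 ≈ 0.4670

P(stuck control-rod sensor | scram, coolant-flow transient, genuine neutron-flux excursion) ≈ 0.4670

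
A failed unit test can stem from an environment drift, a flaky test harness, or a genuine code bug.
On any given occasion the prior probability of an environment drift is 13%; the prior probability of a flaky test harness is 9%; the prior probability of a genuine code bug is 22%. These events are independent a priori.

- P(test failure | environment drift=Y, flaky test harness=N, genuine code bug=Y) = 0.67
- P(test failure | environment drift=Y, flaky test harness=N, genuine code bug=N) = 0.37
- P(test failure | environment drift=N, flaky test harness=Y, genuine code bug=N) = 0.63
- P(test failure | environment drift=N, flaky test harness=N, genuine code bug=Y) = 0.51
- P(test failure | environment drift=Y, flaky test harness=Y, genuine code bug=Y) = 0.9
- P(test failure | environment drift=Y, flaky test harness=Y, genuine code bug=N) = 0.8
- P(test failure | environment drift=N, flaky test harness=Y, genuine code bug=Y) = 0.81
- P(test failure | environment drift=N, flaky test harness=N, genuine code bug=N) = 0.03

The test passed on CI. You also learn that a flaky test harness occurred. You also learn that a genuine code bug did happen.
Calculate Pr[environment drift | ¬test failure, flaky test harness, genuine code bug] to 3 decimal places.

Pr[environment drift | ¬test failure, flaky test harness, genuine code bug] ≈ 0.073

Weight on environment drift=true, given the evidence: 0.1·0.13 = 0.013000
Denominator P(¬test failure | flaky test harness, genuine code bug): 0.19·0.87 + 0.1·0.13 = 0.178300
P(environment drift | ¬test failure, flaky test harness, genuine code bug) = 0.013000/0.178300 ≈ 0.073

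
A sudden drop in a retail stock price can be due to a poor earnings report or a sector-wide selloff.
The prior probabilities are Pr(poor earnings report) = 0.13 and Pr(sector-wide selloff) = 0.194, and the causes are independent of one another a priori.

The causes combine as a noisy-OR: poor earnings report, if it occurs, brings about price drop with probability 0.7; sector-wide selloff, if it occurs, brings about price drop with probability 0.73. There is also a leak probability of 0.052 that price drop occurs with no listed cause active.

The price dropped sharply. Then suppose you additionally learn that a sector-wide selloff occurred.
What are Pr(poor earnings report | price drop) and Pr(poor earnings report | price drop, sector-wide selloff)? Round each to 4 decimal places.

Under noisy-OR, P(price drop | causes) = 1 − (1−0.052)·∏(1−qᵢ) over the active causes.
Sum P(price drop|·) weighted by the priors over the 4 (poor earnings report, sector-wide selloff) configurations:
  P(price drop) = 0.052*0.87*0.806 + 0.74404*0.87*0.194 + 0.7156*0.13*0.806 + 0.923212*0.13*0.194
        = 0.036463 + 0.125579 + 0.074981 + 0.023283 = 0.260306
Configurations with poor earnings report contribute 0.098264, so
  P(poor earnings report | price drop) = 0.098264 / 0.260306 ≈ 0.3775

With the extra evidence:
P(price drop | sector-wide selloff) = 0.74404*0.87 + 0.923212*0.13 = 0.647315 + 0.120018 = 0.767333
Restricting to configurations with poor earnings report present: 0.923212*0.13 = 0.120018.
Hence the posterior is 0.120018/0.767333 ≈ 0.1564.

Pr(poor earnings report | price drop) ≈ 0.3775; Pr(poor earnings report | price drop, sector-wide selloff) ≈ 0.1564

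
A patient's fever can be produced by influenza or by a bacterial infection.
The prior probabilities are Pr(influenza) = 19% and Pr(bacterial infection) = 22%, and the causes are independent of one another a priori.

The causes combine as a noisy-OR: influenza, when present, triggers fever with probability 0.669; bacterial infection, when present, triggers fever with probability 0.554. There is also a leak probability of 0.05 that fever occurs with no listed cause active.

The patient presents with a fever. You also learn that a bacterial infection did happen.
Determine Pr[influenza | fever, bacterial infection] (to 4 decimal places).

Under noisy-OR, P(fever | causes) = 1 − (1−0.05)·∏(1−qᵢ) over the active causes.
For the numerator, keep only influenza=true terms: 0.859755*0.19 = 0.163353
Normalizer over all consistent configurations: 0.5763*0.81 + 0.859755*0.19 = 0.630156
Posterior = 0.163353 / 0.630156 ≈ 0.2592

Pr[influenza | fever, bacterial infection] ≈ 0.2592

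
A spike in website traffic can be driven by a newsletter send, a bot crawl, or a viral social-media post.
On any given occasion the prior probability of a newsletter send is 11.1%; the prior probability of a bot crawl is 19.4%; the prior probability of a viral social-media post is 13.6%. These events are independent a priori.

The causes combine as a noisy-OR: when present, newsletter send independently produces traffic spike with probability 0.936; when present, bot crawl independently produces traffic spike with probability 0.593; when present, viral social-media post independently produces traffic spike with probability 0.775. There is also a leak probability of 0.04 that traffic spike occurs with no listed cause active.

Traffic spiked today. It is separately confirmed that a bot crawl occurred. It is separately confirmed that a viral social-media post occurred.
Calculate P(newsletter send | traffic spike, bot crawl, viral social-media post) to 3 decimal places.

Under noisy-OR, P(traffic spike | causes) = 1 − (1−0.04)·∏(1−qᵢ) over the active causes.
Sum P(traffic spike|·) weighted by the priors over both values of newsletter send:
  P(traffic spike | bot crawl, viral social-media post) = 0.912088*0.889 + 0.994374*0.111
        = 0.810846 + 0.110376 = 0.921222
Configurations with newsletter send contribute 0.110376, so
  P(newsletter send | traffic spike, bot crawl, viral social-media post) = 0.110376 / 0.921222 ≈ 0.120

P(newsletter send | traffic spike, bot crawl, viral social-media post) ≈ 0.120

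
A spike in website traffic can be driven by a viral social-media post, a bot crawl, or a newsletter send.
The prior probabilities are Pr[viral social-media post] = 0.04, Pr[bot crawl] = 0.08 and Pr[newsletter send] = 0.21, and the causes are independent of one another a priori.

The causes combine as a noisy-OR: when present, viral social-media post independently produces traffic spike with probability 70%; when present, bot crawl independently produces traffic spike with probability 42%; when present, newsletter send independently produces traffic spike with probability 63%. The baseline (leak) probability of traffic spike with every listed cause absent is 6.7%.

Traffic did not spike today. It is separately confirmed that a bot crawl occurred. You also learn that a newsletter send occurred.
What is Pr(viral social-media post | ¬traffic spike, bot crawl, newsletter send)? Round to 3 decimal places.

Pr(viral social-media post | ¬traffic spike, bot crawl, newsletter send) ≈ 0.012

Under noisy-OR, P(traffic spike | causes) = 1 − (1−0.067)·∏(1−qᵢ) over the active causes.
Enumerate both values of viral social-media post and weight by the priors:
  P(¬traffic spike | bot crawl, newsletter send) = 0.200222·0.96 + 0.060067·0.04
        = 0.192213 + 0.002403 = 0.194616
The terms with viral social-media post present sum to 0.002403, so
  P(viral social-media post | ¬traffic spike, bot crawl, newsletter send) = 0.002403 / 0.194616 ≈ 0.012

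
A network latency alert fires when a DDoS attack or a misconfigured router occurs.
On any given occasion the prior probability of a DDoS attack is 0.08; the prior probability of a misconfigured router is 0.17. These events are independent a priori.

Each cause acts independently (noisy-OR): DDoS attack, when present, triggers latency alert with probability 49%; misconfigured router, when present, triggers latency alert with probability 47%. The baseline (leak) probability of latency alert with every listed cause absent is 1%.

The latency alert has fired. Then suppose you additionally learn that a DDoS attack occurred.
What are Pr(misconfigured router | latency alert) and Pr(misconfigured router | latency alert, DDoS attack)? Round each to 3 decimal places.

Under noisy-OR, P(latency alert | causes) = 1 − (1−0.01)·∏(1−qᵢ) over the active causes.
By total probability over the 4 (DDoS attack, misconfigured router) configurations:
  P(latency alert) = 0.01×0.92×0.83 + 0.4753×0.92×0.17 + 0.4951×0.08×0.83 + 0.732403×0.08×0.17
        = 0.007636 + 0.074337 + 0.032875 + 0.009961 = 0.124809
The terms with misconfigured router present sum to 0.084298, so
  P(misconfigured router | latency alert) = 0.084298 / 0.124809 ≈ 0.675

With the extra evidence:
Numerator (weight on configurations with misconfigured router): 0.732403×0.17 = 0.124509
The normalizing constant is 0.4951×0.83 + 0.732403×0.17 = 0.535442
Posterior = 0.124509 / 0.535442 ≈ 0.233
Conditioning on DDoS attack lowers the posterior on misconfigured router: the classic explaining-away effect in a common-effect structure.

Pr(misconfigured router | latency alert) ≈ 0.675; Pr(misconfigured router | latency alert, DDoS attack) ≈ 0.233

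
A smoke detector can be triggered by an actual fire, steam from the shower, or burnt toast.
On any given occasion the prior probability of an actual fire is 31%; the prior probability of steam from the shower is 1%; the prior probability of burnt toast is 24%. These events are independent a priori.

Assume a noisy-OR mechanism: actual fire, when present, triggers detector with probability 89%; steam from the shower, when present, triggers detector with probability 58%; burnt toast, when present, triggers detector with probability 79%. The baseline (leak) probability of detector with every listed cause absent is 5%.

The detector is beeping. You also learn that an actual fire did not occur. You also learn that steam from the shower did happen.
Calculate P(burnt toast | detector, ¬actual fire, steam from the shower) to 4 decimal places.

P(burnt toast | detector, ¬actual fire, steam from the shower) ≈ 0.3250

Under noisy-OR, P(detector | causes) = 1 − (1−0.05)·∏(1−qᵢ) over the active causes.
By total probability over both values of burnt toast:
  P(detector | ¬actual fire, steam from the shower) = 0.601×0.76 + 0.91621×0.24
        = 0.456760 + 0.219890 = 0.676650
The terms with burnt toast present sum to 0.219890, so
  P(burnt toast | detector, ¬actual fire, steam from the shower) = 0.219890 / 0.676650 ≈ 0.3250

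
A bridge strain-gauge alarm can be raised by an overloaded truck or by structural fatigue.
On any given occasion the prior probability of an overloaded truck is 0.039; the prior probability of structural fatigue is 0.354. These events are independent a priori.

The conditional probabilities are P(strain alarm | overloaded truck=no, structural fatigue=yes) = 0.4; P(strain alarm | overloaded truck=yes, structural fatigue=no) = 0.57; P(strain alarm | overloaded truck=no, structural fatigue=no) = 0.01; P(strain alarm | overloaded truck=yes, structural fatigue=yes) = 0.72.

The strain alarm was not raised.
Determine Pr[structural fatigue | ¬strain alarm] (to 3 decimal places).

Pr[structural fatigue | ¬strain alarm] ≈ 0.250

Numerator (weight on configurations with structural fatigue): 0.204116 + 0.003866 = 0.207982
Normalizer over all consistent configurations: 0.99*0.961*0.646 + 0.6*0.961*0.354 + 0.43*0.039*0.646 + 0.28*0.039*0.354 = 0.833413
P(structural fatigue | ¬strain alarm) = 0.207982/0.833413 ≈ 0.250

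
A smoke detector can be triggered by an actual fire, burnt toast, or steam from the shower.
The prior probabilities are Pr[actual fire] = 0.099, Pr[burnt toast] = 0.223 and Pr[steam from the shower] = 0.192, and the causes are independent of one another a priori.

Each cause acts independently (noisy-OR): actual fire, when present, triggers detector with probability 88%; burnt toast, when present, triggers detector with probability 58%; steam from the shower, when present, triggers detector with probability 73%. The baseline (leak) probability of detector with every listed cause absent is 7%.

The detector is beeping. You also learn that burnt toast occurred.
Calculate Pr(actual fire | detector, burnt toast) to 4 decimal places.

Under noisy-OR, P(detector | causes) = 1 − (1−0.07)·∏(1−qᵢ) over the active causes.
P(detector | burnt toast) = 0.6094·0.901·0.808 + 0.894538·0.901·0.192 + 0.953128·0.099·0.808 + 0.987345·0.099·0.192 = 0.443648 + 0.154748 + 0.076243 + 0.018767 = 0.693406
Restricting to configurations with actual fire present: 0.076243 + 0.018767 = 0.095010.
So P(actual fire | detector, burnt toast) = 0.095010/0.693406 ≈ 0.1370.

Pr(actual fire | detector, burnt toast) ≈ 0.1370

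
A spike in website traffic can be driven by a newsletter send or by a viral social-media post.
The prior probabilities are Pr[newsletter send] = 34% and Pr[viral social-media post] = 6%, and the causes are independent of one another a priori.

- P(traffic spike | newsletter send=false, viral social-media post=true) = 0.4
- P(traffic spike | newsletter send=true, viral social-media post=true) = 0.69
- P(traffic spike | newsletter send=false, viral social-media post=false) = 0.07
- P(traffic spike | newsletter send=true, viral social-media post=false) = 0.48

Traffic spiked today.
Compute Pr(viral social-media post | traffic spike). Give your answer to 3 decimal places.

Numerator (weight on configurations with viral social-media post): 0.015840 + 0.014076 = 0.029916
Normalizer over all consistent configurations: 0.07·0.66·0.94 + 0.4·0.66·0.06 + 0.48·0.34·0.94 + 0.69·0.34·0.06 = 0.226752
P(viral social-media post | traffic spike) = 0.029916/0.226752 ≈ 0.132

Pr(viral social-media post | traffic spike) ≈ 0.132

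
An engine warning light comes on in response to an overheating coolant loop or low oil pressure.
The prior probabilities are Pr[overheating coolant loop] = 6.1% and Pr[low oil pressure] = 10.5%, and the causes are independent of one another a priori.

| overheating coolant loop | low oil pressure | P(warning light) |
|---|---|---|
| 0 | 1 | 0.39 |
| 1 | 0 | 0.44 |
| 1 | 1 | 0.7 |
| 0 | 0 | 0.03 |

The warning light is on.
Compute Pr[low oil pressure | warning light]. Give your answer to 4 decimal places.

P(warning light) = 0.03×0.939×0.895 + 0.39×0.939×0.105 + 0.44×0.061×0.895 + 0.7×0.061×0.105 = 0.025212 + 0.038452 + 0.024022 + 0.004483 = 0.092169
Restricting to configurations with low oil pressure present: 0.038452 + 0.004483 = 0.042935.
So P(low oil pressure | warning light) = 0.042935/0.092169 ≈ 0.4658.

Pr[low oil pressure | warning light] ≈ 0.4658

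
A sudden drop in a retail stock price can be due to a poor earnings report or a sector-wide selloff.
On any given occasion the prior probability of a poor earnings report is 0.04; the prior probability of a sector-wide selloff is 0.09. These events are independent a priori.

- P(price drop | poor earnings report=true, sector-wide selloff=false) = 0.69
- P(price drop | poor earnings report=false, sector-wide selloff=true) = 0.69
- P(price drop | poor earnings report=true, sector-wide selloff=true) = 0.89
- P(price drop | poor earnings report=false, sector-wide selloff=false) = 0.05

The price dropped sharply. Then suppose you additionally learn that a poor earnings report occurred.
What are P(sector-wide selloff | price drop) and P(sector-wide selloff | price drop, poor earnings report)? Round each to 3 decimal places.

P(sector-wide selloff | price drop) ≈ 0.477; P(sector-wide selloff | price drop, poor earnings report) ≈ 0.113

Numerator (weight on configurations with sector-wide selloff): 0.059616 + 0.003204 = 0.062820
Normalizer over all consistent configurations: 0.05·0.96·0.91 + 0.69·0.96·0.09 + 0.69·0.04·0.91 + 0.89·0.04·0.09 = 0.131616
P(sector-wide selloff | price drop) = 0.062820/0.131616 ≈ 0.477

With the extra evidence:
Weight on sector-wide selloff=true, given the evidence: 0.89·0.09 = 0.080100
The normalizing constant is 0.69·0.91 + 0.89·0.09 = 0.708000
Posterior = 0.080100 / 0.708000 ≈ 0.113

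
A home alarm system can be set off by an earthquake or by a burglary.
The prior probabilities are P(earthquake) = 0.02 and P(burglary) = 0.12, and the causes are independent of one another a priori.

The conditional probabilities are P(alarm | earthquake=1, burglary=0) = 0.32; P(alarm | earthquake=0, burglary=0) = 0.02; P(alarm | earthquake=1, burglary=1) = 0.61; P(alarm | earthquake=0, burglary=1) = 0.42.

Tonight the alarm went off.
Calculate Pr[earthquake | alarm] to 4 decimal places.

Numerator (weight on configurations with earthquake): 0.005632 + 0.001464 = 0.007096
Normalizer over all consistent configurations: 0.02×0.98×0.88 + 0.42×0.98×0.12 + 0.32×0.02×0.88 + 0.61×0.02×0.12 = 0.073736
Posterior = 0.007096 / 0.073736 ≈ 0.0962

Pr[earthquake | alarm] ≈ 0.0962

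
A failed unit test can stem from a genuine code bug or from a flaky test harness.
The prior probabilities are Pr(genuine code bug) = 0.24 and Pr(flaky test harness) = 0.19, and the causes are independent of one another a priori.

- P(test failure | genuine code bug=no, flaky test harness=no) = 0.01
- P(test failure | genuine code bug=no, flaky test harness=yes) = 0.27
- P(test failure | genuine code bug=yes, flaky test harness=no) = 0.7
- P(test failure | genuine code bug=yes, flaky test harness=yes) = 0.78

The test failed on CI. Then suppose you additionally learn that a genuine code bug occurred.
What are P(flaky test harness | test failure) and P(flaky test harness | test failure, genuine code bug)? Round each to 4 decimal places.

P(flaky test harness | test failure) ≈ 0.3439; P(flaky test harness | test failure, genuine code bug) ≈ 0.2072

For the numerator, keep only flaky test harness=true terms: 0.038988 + 0.035568 = 0.074556
The normalizing constant is 0.01·0.76·0.81 + 0.27·0.76·0.19 + 0.7·0.24·0.81 + 0.78·0.24·0.19 = 0.216792
P(flaky test harness | test failure) = 0.074556/0.216792 ≈ 0.3439

Now also conditioning on genuine code bug=true:
Enumerate both values of flaky test harness and weight by the priors:
  P(test failure | genuine code bug) = 0.7×0.81 + 0.78×0.19
        = 0.567000 + 0.148200 = 0.715200
The terms with flaky test harness present sum to 0.148200, so
  P(flaky test harness | test failure, genuine code bug) = 0.148200 / 0.715200 ≈ 0.2072
This is intercausal reasoning (explaining away): once genuine code bug accounts for the test failure, flaky test harness becomes less likely.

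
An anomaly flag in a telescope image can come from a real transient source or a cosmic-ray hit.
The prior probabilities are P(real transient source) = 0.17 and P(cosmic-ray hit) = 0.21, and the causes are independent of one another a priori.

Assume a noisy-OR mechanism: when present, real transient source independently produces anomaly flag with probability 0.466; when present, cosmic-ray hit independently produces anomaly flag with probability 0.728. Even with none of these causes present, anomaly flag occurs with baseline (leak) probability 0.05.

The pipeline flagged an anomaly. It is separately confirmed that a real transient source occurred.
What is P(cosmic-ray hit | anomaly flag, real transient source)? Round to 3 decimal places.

Under noisy-OR, P(anomaly flag | causes) = 1 − (1−0.05)·∏(1−qᵢ) over the active causes.
Sum P(anomaly flag|·) weighted by the priors over both values of cosmic-ray hit:
  P(anomaly flag | real transient source) = 0.4927×0.79 + 0.862014×0.21
        = 0.389233 + 0.181023 = 0.570256
The terms with cosmic-ray hit present sum to 0.181023, so
  P(cosmic-ray hit | anomaly flag, real transient source) = 0.181023 / 0.570256 ≈ 0.317

P(cosmic-ray hit | anomaly flag, real transient source) ≈ 0.317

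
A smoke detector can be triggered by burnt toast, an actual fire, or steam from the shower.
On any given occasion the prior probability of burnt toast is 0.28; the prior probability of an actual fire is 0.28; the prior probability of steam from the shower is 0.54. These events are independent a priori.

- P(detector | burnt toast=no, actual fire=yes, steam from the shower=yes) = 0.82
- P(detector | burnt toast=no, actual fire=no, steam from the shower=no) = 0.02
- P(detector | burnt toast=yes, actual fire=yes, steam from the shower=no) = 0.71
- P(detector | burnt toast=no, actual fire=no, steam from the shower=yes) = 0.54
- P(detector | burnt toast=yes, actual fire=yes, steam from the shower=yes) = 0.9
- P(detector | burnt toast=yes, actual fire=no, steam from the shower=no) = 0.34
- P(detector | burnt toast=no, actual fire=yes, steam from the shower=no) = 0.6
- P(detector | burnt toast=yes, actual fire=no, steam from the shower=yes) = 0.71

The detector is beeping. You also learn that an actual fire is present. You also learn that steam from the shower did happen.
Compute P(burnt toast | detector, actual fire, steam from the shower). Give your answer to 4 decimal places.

P(detector | actual fire, steam from the shower) = 0.82×0.72 + 0.9×0.28 = 0.590400 + 0.252000 = 0.842400
The burnt toast-present share is 0.9×0.28 = 0.252000.
Hence the posterior is 0.252000/0.842400 ≈ 0.2991.

P(burnt toast | detector, actual fire, steam from the shower) ≈ 0.2991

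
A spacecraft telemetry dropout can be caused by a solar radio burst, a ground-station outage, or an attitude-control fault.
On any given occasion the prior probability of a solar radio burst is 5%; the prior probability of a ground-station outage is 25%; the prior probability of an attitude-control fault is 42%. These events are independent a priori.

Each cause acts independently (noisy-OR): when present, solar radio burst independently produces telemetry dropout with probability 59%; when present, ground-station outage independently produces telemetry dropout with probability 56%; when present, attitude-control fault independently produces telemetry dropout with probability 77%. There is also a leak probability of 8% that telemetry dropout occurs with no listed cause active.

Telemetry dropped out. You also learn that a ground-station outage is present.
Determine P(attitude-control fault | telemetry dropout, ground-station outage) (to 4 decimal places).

P(attitude-control fault | telemetry dropout, ground-station outage) ≈ 0.5204

Under noisy-OR, P(telemetry dropout | causes) = 1 − (1−0.08)·∏(1−qᵢ) over the active causes.
Enumerate the 4 (solar radio burst, attitude-control fault) configurations and weight by the priors:
  P(telemetry dropout | ground-station outage) = 0.5952×0.95×0.58 + 0.906896×0.95×0.42 + 0.834032×0.05×0.58 + 0.961827×0.05×0.42
        = 0.327955 + 0.361852 + 0.024187 + 0.020198 = 0.734192
Configurations with attitude-control fault contribute 0.382050, so
  P(attitude-control fault | telemetry dropout, ground-station outage) = 0.382050 / 0.734192 ≈ 0.5204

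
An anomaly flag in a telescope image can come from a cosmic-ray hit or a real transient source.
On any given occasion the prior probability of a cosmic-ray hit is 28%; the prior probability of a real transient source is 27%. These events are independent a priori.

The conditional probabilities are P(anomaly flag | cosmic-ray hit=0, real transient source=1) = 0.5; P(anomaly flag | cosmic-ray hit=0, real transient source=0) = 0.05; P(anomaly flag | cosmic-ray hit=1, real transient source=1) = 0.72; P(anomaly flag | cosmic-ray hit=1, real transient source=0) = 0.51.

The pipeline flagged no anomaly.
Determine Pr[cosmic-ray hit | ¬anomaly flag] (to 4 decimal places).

Pr[cosmic-ray hit | ¬anomaly flag] ≈ 0.1690

Sum P(¬anomaly flag|·) weighted by the priors over the 4 (cosmic-ray hit, real transient source) configurations:
  P(¬anomaly flag) = 0.95×0.72×0.73 + 0.5×0.72×0.27 + 0.49×0.28×0.73 + 0.28×0.28×0.27
        = 0.499320 + 0.097200 + 0.100156 + 0.021168 = 0.717844
Configurations with cosmic-ray hit contribute 0.121324, so
  P(cosmic-ray hit | ¬anomaly flag) = 0.121324 / 0.717844 ≈ 0.1690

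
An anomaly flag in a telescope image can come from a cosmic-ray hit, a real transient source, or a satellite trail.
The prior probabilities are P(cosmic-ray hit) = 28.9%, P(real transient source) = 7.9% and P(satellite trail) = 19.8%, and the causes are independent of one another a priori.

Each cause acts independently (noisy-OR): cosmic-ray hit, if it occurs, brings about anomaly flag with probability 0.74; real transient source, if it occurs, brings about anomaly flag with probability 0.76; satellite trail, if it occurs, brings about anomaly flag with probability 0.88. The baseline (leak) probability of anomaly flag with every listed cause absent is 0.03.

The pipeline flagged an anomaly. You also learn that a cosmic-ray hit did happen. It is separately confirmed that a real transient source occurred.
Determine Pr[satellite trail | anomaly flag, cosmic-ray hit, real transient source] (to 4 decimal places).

Under noisy-OR, P(anomaly flag | causes) = 1 − (1−0.03)·∏(1−qᵢ) over the active causes.
Numerator (weight on configurations with satellite trail): 0.992737×0.198 = 0.196562
The normalizing constant is 0.939472×0.802 + 0.992737×0.198 = 0.950019
P(satellite trail | anomaly flag, cosmic-ray hit, real transient source) = 0.196562/0.950019 ≈ 0.2069

Pr[satellite trail | anomaly flag, cosmic-ray hit, real transient source] ≈ 0.2069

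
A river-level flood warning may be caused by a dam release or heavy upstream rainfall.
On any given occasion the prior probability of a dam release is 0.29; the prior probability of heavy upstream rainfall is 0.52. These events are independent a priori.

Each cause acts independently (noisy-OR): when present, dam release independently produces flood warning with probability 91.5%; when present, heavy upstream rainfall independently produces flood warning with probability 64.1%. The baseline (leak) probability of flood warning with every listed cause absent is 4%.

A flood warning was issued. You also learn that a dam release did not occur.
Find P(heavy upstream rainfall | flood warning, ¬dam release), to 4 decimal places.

P(heavy upstream rainfall | flood warning, ¬dam release) ≈ 0.9467

Under noisy-OR, P(flood warning | causes) = 1 − (1−0.04)·∏(1−qᵢ) over the active causes.
Weight on heavy upstream rainfall=true, given the evidence: 0.65536·0.52 = 0.340787
The normalizing constant is 0.04·0.48 + 0.65536·0.52 = 0.359987
Posterior = 0.340787 / 0.359987 ≈ 0.9467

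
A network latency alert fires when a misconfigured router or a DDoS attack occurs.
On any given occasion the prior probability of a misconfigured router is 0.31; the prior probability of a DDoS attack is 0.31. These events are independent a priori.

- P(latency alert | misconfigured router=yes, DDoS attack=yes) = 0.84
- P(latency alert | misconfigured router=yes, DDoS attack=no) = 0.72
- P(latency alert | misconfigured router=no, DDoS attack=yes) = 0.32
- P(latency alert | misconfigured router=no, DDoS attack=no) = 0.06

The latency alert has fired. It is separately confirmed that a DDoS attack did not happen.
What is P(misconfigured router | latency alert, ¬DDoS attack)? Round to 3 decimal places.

By total probability over both values of misconfigured router:
  P(latency alert | ¬DDoS attack) = 0.06·0.69 + 0.72·0.31
        = 0.041400 + 0.223200 = 0.264600
Keeping only the misconfigured router-present terms gives 0.223200, so
  P(misconfigured router | latency alert, ¬DDoS attack) = 0.223200 / 0.264600 ≈ 0.844

P(misconfigured router | latency alert, ¬DDoS attack) ≈ 0.844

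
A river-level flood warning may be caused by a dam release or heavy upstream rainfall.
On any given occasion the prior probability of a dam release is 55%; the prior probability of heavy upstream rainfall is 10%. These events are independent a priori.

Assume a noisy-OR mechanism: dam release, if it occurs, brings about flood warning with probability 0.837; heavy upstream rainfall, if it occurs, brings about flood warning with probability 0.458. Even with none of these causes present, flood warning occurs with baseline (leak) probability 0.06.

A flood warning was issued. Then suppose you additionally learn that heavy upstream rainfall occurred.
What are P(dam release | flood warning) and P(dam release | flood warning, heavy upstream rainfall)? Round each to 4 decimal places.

P(dam release | flood warning) ≈ 0.9101; P(dam release | flood warning, heavy upstream rainfall) ≈ 0.6956

Under noisy-OR, P(flood warning | causes) = 1 − (1−0.06)·∏(1−qᵢ) over the active causes.
Enumerate the 4 (dam release, heavy upstream rainfall) configurations and weight by the priors:
  P(flood warning) = 0.06×0.45×0.9 + 0.49052×0.45×0.1 + 0.84678×0.55×0.9 + 0.916955×0.55×0.1
        = 0.024300 + 0.022073 + 0.419156 + 0.050433 = 0.515962
The terms with dam release present sum to 0.469589, so
  P(dam release | flood warning) = 0.469589 / 0.515962 ≈ 0.9101

Now condition on the additional information:
P(flood warning | heavy upstream rainfall) = 0.49052×0.45 + 0.916955×0.55 = 0.220734 + 0.504325 = 0.725059
Of this, 0.504325 comes from 0.916955×0.55 (the dam release=true cases).
P(dam release | flood warning, heavy upstream rainfall) = 0.504325 / 0.725059 ≈ 0.6956
— heavy upstream rainfall explains away the evidence for dam release.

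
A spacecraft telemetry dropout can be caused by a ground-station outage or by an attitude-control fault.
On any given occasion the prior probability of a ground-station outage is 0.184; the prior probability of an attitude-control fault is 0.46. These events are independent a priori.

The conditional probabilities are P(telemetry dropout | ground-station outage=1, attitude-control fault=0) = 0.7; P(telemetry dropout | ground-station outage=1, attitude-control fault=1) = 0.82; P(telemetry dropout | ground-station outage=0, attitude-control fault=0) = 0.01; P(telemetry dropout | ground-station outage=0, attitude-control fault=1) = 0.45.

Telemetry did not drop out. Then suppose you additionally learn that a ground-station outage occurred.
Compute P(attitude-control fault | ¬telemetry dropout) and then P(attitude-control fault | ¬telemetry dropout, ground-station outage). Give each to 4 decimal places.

Sum P(¬telemetry dropout|·) weighted by the priors over the 4 (ground-station outage, attitude-control fault) configurations:
  P(¬telemetry dropout) = 0.99·0.816·0.54 + 0.55·0.816·0.46 + 0.3·0.184·0.54 + 0.18·0.184·0.46
        = 0.436234 + 0.206448 + 0.029808 + 0.015235 = 0.687725
Configurations with attitude-control fault contribute 0.221683, so
  P(attitude-control fault | ¬telemetry dropout) = 0.221683 / 0.687725 ≈ 0.3223

With the extra evidence:
P(¬telemetry dropout | ground-station outage) = 0.3·0.54 + 0.18·0.46 = 0.162000 + 0.082800 = 0.244800
The attitude-control fault-present share is 0.18·0.46 = 0.082800.
Hence the posterior is 0.082800/0.244800 ≈ 0.3382.

P(attitude-control fault | ¬telemetry dropout) ≈ 0.3223; P(attitude-control fault | ¬telemetry dropout, ground-station outage) ≈ 0.3382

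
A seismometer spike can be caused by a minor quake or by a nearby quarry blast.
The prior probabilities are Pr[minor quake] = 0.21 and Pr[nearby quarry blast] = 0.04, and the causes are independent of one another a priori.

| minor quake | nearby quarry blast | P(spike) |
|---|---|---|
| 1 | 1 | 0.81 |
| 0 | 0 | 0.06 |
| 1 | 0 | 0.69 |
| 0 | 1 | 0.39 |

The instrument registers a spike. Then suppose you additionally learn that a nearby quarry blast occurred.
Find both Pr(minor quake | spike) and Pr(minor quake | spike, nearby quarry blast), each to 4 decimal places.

Enumerate the 4 (minor quake, nearby quarry blast) configurations and weight by the priors:
  P(spike) = 0.06·0.79·0.96 + 0.39·0.79·0.04 + 0.69·0.21·0.96 + 0.81·0.21·0.04
        = 0.045504 + 0.012324 + 0.139104 + 0.006804 = 0.203736
The terms with minor quake present sum to 0.145908, so
  P(minor quake | spike) = 0.145908 / 0.203736 ≈ 0.7162

Now also conditioning on nearby quarry blast=true:
Weight on minor quake=true, given the evidence: 0.81·0.21 = 0.170100
The normalizing constant is 0.39·0.79 + 0.81·0.21 = 0.478200
P(minor quake | spike, nearby quarry blast) = 0.170100/0.478200 ≈ 0.3557
— nearby quarry blast explains away the evidence for minor quake.

Pr(minor quake | spike) ≈ 0.7162; Pr(minor quake | spike, nearby quarry blast) ≈ 0.3557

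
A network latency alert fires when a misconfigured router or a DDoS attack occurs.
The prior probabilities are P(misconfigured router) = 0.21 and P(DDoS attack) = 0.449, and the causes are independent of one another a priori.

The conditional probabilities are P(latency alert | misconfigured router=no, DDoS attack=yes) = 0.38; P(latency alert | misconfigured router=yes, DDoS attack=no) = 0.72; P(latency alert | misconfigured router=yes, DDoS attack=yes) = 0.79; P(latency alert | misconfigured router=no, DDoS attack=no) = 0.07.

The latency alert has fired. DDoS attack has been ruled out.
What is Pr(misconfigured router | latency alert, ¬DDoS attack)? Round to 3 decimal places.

Pr(misconfigured router | latency alert, ¬DDoS attack) ≈ 0.732

P(latency alert | ¬DDoS attack) = 0.07*0.79 + 0.72*0.21 = 0.055300 + 0.151200 = 0.206500
The misconfigured router-present share is 0.72*0.21 = 0.151200.
So P(misconfigured router | latency alert, ¬DDoS attack) = 0.151200/0.206500 ≈ 0.732.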